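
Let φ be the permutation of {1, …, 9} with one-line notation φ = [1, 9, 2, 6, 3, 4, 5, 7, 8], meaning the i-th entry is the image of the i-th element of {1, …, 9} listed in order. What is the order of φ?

6

The disjoint-cycle form of φ has cycle lengths 6, 2, 1.
Since disjoint cycles commute, ord(φ) = lcm(6, 2) = 6.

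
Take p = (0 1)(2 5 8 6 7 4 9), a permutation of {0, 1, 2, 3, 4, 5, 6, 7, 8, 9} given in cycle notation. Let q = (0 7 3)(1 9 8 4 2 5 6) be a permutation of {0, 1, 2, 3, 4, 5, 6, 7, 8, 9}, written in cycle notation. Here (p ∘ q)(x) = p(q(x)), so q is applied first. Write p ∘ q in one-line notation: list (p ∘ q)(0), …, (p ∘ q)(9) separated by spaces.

(p ∘ q)(x) = p(q(x)). Computing each image: p(q(0)) = p(7) = 4, p(q(1)) = p(9) = 2, p(q(2)) = p(5) = 8, p(q(3)) = p(0) = 1, p(q(4)) = p(2) = 5, p(q(5)) = p(6) = 7, p(q(6)) = p(1) = 0, p(q(7)) = p(3) = 3, p(q(8)) = p(4) = 9, p(q(9)) = p(8) = 6.
Hence p ∘ q = [4 2 8 1 5 7 0 3 9 6].

4 2 8 1 5 7 0 3 9 6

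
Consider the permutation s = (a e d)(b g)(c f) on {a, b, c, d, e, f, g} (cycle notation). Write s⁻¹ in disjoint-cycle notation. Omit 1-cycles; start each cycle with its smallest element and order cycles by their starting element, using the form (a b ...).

(a d e)(b g)(c f)

Inverting a permutation written in cycle notation just reverses the order within every cycle.
Reversing each cycle of s and rotating so the smallest element leads gives (a d e)(b g)(c f).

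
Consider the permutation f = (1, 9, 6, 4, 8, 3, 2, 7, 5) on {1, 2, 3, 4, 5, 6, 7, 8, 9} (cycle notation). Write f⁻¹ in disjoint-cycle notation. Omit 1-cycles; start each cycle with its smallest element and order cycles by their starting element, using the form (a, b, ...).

Inverting a permutation written in cycle notation just reverses the order within every cycle.
After reversing and putting each cycle's least element first, f⁻¹ = (1, 5, 7, 2, 3, 8, 4, 6, 9).

(1, 5, 7, 2, 3, 8, 4, 6, 9)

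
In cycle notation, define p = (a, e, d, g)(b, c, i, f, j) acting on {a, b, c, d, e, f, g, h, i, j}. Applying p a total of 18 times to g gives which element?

g lies in the 4-cycle (a, e, d, g).
On a 4-cycle, p^4 is the identity, so p^18 = p^2 there (18 ≡ 2 mod 4).
Advancing 2 steps from g: g → a → e.

e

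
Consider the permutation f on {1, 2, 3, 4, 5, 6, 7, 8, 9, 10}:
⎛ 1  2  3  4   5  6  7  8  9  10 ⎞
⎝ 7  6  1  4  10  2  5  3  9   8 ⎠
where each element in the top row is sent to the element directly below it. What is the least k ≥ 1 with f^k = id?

Decomposing into disjoint cycles gives cycle lengths 6, 2, 1, 1.
The order is lcm(6, 2) = 6.

6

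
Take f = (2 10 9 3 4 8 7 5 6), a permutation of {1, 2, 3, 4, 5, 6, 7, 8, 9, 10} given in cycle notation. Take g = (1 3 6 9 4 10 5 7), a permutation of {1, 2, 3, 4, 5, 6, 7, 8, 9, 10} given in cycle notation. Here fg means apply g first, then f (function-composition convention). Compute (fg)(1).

4

g(1) = 3, then f(3) = 4; composing gives (fg)(1) = 4.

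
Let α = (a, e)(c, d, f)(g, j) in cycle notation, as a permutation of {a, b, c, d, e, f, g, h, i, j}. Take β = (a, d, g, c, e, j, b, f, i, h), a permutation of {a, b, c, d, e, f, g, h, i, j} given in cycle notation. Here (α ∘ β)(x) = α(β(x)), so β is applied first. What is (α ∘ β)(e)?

First apply β: β(e) = j, then α(j) = g. Thus (α ∘ β)(e) = g.

g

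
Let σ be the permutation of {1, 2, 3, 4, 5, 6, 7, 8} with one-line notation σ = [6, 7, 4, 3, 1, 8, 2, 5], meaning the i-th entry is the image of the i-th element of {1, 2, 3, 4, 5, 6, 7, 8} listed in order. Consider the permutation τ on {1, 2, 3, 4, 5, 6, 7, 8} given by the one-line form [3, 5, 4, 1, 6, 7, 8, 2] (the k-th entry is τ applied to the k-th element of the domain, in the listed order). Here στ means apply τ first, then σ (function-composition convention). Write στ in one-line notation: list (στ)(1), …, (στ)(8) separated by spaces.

Chase each element through τ then σ: 1 → 3 → 4; 2 → 5 → 1; 3 → 4 → 3; 4 → 1 → 6; 5 → 6 → 8; 6 → 7 → 2; 7 → 8 → 5; 8 → 2 → 7.
Collecting the images, στ = [4 1 3 6 8 2 5 7].

4 1 3 6 8 2 5 7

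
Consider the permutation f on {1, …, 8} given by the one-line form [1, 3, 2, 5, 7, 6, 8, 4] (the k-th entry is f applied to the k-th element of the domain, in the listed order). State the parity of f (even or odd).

even

In disjoint-cycle form the cycle lengths are 4, 2, 1, 1.
A cycle of length ℓ contributes ℓ−1 transpositions, so f is a product of 3 + 1 = 4 transpositions — even.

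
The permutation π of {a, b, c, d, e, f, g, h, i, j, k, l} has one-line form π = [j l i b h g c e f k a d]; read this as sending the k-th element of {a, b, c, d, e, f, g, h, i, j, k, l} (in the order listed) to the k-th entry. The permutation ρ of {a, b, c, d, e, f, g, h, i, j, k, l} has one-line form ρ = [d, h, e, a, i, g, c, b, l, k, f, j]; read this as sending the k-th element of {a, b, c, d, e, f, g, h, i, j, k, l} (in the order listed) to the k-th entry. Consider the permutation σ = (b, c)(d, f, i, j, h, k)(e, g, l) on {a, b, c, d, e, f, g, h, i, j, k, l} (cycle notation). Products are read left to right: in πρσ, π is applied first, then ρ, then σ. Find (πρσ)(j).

i

(πρσ)(j) = σ(ρ(π(j))). π(j) = k, then ρ(k) = f, then σ(f) = i, so the result is i.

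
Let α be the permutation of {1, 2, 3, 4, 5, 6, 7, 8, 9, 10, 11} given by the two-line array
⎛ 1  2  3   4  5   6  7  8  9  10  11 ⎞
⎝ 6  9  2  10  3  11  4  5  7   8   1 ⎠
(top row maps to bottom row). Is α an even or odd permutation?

odd

In disjoint-cycle form the cycle lengths are 8, 3.
A cycle of length ℓ contributes ℓ−1 transpositions, so α is a product of 7 + 2 = 9 transpositions — odd.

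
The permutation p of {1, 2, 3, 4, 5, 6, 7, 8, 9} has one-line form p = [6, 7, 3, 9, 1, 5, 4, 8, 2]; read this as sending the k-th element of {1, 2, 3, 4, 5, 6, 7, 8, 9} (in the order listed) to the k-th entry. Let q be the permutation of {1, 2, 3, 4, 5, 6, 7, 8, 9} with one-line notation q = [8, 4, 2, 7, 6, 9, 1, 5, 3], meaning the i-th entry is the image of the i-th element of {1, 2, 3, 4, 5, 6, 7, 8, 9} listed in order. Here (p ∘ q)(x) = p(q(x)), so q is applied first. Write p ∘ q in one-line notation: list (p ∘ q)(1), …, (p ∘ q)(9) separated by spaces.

8 9 7 4 5 2 6 1 3

For each element, apply q then p: 1 → 8 → 8; 2 → 4 → 9; 3 → 2 → 7; 4 → 7 → 4; 5 → 6 → 5; 6 → 9 → 2; 7 → 1 → 6; 8 → 5 → 1; 9 → 3 → 3.
So p ∘ q in one-line form is 8 9 7 4 5 2 6 1 3.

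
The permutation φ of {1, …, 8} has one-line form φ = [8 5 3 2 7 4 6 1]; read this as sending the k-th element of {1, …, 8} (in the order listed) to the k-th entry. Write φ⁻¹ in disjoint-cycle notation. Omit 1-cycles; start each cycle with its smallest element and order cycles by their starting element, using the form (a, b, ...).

First write φ in disjoint cycles: (1, 8)(2, 5, 7, 6, 4).
The inverse reverses every cycle; in canonical form, φ⁻¹ = (1, 8)(2, 4, 6, 7, 5).

(1, 8)(2, 4, 6, 7, 5)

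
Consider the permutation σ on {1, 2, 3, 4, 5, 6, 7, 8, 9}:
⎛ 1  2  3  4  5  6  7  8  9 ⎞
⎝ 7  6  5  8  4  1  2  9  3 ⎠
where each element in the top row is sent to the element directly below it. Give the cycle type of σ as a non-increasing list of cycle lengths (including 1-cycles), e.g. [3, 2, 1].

[5, 4]

The disjoint cycles are (1, 7, 2, 6)(3, 5, 4, 8, 9), with lengths 5, 4 in non-increasing order.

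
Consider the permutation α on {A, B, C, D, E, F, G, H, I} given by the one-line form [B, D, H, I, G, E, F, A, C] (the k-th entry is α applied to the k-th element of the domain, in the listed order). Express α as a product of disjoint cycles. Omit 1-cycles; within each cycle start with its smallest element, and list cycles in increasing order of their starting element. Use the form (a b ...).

(A B D I C H)(E G F)

Start at A and follow images: A → B → D → I → C → H → A, giving the cycle (A B D I C H).
Repeating from the next unused element and collecting all non-trivial cycles gives (A B D I C H)(E G F).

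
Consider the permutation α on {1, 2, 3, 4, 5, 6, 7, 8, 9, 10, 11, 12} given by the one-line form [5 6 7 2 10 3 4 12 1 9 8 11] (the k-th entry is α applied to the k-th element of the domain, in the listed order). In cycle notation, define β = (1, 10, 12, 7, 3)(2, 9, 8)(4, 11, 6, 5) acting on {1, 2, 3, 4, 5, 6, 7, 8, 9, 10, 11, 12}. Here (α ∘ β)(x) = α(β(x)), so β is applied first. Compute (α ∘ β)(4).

β(4) = 11, then α(11) = 8; composing gives (α ∘ β)(4) = 8.

8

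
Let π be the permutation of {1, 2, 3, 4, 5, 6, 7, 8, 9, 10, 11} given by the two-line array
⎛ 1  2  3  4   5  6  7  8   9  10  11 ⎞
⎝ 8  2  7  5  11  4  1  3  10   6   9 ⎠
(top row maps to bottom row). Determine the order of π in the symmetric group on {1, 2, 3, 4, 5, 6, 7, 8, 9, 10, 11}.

Decomposing into disjoint cycles gives cycle lengths 6, 4, 1.
The order is lcm(6, 4) = 12.

12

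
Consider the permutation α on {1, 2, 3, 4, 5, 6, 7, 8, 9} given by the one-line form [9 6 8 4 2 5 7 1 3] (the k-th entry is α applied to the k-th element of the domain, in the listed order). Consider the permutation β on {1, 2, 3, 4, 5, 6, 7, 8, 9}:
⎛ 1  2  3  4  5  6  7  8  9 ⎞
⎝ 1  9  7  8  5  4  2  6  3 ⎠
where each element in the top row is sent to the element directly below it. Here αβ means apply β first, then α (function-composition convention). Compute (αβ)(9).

8

β(9) = 3, then α(3) = 8; composing gives (αβ)(9) = 8.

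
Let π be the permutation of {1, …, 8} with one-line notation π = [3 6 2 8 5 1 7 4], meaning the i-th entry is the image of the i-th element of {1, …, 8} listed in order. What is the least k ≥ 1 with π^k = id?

4

Decomposing into disjoint cycles gives cycle lengths 4, 2, 1, 1.
The order of π is the least common multiple of its cycle lengths: lcm(4, 2) = 4.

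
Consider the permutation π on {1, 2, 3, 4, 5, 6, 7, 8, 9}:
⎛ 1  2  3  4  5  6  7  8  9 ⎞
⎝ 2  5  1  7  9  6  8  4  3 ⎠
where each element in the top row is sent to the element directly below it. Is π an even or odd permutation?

even

In disjoint-cycle form the cycle lengths are 5, 3, 1.
A cycle is odd iff its length is even; π has 0 even-length cycles, so sgn(π) = (−1)^0 and π is even.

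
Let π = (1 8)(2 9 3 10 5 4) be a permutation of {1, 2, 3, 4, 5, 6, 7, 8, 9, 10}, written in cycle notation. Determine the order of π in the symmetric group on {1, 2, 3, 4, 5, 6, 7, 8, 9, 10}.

The cycle type of π is (6, 2, 1, 1).
Since disjoint cycles commute, ord(π) = lcm(6, 2) = 6.

6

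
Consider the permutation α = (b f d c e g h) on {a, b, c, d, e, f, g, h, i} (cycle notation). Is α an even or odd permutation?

even

The cycle lengths are 7, 1, 1.
A cycle of length ℓ contributes ℓ−1 transpositions, so α is a product of 6 transpositions — even.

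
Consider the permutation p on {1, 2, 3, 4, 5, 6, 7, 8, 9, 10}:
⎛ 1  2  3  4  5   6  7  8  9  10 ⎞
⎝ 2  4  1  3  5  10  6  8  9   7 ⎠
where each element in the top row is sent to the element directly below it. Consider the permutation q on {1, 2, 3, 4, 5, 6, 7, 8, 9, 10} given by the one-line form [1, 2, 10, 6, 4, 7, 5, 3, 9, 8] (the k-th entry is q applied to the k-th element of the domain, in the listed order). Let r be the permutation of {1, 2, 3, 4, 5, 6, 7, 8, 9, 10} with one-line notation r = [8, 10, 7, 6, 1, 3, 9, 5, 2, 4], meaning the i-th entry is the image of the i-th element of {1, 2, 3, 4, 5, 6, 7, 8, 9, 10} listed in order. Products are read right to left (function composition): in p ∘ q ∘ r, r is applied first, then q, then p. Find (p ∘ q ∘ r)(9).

Apply the permutations in order: r(9) = 2, then q(2) = 2, then p(2) = 4. So (p ∘ q ∘ r)(9) = 4.

4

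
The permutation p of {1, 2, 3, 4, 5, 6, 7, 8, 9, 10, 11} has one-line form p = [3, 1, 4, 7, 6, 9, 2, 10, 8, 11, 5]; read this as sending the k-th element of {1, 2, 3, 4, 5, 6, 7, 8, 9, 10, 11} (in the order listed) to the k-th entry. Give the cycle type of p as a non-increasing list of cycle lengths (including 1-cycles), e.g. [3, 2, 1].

[6, 5]

The disjoint cycles are (1, 3, 4, 7, 2)(5, 6, 9, 8, 10, 11), with lengths 6, 5 in non-increasing order.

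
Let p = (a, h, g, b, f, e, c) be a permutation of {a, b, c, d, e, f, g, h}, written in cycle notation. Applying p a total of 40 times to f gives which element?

g

f lies in the 7-cycle (a, h, g, b, f, e, c).
Since the cycle has length 7, p^40 acts on it the same as p^5 (40 mod 7 = 5).
Stepping 5 places around the cycle: f → e → c → a → h → g.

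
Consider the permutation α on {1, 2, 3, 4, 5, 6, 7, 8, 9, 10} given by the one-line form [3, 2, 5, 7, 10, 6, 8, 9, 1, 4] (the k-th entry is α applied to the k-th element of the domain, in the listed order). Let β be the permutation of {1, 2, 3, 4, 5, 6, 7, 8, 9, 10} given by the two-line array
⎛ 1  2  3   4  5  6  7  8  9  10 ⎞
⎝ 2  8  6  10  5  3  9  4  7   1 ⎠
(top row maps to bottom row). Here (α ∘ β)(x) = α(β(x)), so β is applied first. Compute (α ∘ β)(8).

7

(α ∘ β)(8) = α(β(8)). β(8) = 4, then α(4) = 7. So (α ∘ β)(8) = 7.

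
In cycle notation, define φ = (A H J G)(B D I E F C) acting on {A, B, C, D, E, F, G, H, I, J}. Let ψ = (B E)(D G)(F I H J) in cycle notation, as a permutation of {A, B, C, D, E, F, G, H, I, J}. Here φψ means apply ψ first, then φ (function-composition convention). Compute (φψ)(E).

ψ(E) = B, then φ(B) = D; composing gives (φψ)(E) = D.

D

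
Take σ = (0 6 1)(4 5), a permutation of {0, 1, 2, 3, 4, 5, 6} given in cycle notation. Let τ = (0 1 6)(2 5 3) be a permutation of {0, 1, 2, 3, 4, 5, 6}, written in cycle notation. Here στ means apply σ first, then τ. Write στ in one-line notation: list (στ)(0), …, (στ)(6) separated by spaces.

(στ)(x) = τ(σ(x)). Computing each image: τ(σ(0)) = τ(6) = 0, τ(σ(1)) = τ(0) = 1, τ(σ(2)) = τ(2) = 5, τ(σ(3)) = τ(3) = 2, τ(σ(4)) = τ(5) = 3, τ(σ(5)) = τ(4) = 4, τ(σ(6)) = τ(1) = 6.
Hence στ = [0 1 5 2 3 4 6].

0 1 5 2 3 4 6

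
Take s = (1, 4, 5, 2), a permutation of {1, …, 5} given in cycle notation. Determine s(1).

1 appears in (1, 4, 5, 2); the next entry (wrapping around) is 4.

4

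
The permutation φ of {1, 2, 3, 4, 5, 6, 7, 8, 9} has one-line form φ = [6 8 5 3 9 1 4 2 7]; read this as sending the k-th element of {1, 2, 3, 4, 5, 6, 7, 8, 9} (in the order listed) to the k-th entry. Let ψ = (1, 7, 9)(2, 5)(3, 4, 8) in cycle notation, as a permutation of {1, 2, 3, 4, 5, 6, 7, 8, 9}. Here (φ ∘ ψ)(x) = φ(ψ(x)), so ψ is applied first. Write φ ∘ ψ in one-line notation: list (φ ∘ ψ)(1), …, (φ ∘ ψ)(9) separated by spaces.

4 9 3 2 8 1 7 5 6

For each element, apply ψ then φ: 1 → 7 → 4; 2 → 5 → 9; 3 → 4 → 3; 4 → 8 → 2; 5 → 2 → 8; 6 → 6 → 1; 7 → 9 → 7; 8 → 3 → 5; 9 → 1 → 6.
Collecting the images, φ ∘ ψ = [4 9 3 2 8 1 7 5 6].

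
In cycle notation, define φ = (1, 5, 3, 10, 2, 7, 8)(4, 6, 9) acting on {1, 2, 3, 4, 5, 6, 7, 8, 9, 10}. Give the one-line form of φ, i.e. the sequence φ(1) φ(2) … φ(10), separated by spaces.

Reading each image from the cycles: 1→5, 2→7, 3→10, 4→6, 5→3, 6→9, 7→8, 8→1, 9→4, 10→2.
So the one-line form is 5 7 10 6 3 9 8 1 4 2.

5 7 10 6 3 9 8 1 4 2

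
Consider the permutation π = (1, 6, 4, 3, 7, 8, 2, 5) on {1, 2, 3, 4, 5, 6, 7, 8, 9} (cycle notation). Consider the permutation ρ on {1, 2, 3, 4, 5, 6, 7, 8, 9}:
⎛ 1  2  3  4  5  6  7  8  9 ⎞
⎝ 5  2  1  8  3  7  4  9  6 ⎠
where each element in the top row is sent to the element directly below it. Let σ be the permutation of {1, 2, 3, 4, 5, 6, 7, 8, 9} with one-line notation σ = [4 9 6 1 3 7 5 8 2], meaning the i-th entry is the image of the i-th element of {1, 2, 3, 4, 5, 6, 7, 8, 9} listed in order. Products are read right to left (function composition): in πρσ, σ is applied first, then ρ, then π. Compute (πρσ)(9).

(πρσ)(9) = π(ρ(σ(9))). σ(9) = 2, then ρ(2) = 2, then π(2) = 5, so the result is 5.

5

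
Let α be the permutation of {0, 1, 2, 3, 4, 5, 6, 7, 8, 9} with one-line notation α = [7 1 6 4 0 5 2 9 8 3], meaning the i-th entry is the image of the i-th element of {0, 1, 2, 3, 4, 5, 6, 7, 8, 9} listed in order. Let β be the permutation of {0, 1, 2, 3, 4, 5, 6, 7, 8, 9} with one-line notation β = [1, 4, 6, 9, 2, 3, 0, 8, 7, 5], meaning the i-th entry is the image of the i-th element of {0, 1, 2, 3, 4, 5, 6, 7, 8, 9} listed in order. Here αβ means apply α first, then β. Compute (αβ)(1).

4

First apply α: α(1) = 1, then β(1) = 4. Thus (αβ)(1) = 4.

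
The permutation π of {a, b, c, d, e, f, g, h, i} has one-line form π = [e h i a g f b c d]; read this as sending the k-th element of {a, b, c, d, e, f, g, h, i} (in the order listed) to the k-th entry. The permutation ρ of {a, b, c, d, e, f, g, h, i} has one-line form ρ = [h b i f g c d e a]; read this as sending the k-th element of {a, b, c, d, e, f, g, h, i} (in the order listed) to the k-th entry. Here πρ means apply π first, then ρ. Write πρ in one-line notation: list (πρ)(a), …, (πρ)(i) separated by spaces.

g e a h d c b i f

For each element, apply π then ρ: a → e → g; b → h → e; c → i → a; d → a → h; e → g → d; f → f → c; g → b → b; h → c → i; i → d → f.
So πρ in one-line form is g e a h d c b i f.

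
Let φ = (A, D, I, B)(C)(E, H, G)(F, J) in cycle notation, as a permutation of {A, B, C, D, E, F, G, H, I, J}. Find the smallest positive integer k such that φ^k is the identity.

12

The disjoint cycles have lengths 4, 3, 2, 1.
Since disjoint cycles commute, ord(φ) = lcm(4, 3, 2) = 12.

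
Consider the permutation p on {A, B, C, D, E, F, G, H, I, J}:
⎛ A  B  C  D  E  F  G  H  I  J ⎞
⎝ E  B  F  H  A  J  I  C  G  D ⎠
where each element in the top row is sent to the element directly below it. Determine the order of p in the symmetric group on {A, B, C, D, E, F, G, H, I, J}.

10

Writing p as disjoint cycles, the cycle lengths are 5, 2, 2, 1.
The order of p is the least common multiple of its cycle lengths: lcm(5, 2, 2) = 10.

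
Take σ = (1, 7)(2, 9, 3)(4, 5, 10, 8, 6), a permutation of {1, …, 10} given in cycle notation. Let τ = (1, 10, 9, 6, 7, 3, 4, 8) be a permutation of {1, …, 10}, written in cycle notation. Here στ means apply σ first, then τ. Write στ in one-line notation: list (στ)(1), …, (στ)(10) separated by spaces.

3 6 2 5 9 8 10 7 4 1

(στ)(x) = τ(σ(x)). Computing each image: τ(σ(1)) = τ(7) = 3, τ(σ(2)) = τ(9) = 6, τ(σ(3)) = τ(2) = 2, τ(σ(4)) = τ(5) = 5, τ(σ(5)) = τ(10) = 9, τ(σ(6)) = τ(4) = 8, τ(σ(7)) = τ(1) = 10, τ(σ(8)) = τ(6) = 7, τ(σ(9)) = τ(3) = 4, τ(σ(10)) = τ(8) = 1.
Hence στ = [3 6 2 5 9 8 10 7 4 1].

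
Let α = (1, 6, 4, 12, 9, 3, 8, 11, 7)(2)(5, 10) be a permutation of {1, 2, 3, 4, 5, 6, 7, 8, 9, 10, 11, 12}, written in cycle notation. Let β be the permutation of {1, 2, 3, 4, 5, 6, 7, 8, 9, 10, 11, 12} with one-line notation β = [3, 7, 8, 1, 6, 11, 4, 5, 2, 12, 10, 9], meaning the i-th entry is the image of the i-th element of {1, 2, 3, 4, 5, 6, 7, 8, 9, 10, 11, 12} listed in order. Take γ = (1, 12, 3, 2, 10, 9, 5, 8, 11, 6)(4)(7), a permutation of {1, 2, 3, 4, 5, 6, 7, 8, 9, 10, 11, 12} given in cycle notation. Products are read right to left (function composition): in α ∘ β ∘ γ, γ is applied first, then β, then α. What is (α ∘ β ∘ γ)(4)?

Chase 4: γ(4) = 4; β(4) = 1; α(1) = 6. Hence (α ∘ β ∘ γ)(4) = 6.

6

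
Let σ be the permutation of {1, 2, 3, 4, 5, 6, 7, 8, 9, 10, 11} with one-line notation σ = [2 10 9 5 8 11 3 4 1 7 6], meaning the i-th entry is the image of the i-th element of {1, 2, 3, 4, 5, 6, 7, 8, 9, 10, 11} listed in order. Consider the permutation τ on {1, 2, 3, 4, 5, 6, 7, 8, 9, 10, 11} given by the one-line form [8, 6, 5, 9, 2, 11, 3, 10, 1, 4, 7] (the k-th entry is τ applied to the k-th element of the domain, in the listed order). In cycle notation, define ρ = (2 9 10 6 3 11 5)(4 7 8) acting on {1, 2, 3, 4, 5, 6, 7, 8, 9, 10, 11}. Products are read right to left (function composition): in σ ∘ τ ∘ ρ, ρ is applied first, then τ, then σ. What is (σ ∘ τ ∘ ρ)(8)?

1

Apply the permutations in order: ρ(8) = 4, then τ(4) = 9, then σ(9) = 1. So (σ ∘ τ ∘ ρ)(8) = 1.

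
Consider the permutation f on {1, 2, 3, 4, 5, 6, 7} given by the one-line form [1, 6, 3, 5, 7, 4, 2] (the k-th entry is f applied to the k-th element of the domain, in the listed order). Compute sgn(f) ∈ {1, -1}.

1

In disjoint-cycle form the cycle lengths are 5, 1, 1.
A cycle of length ℓ contributes ℓ−1 transpositions, so f is a product of 4 transpositions — even.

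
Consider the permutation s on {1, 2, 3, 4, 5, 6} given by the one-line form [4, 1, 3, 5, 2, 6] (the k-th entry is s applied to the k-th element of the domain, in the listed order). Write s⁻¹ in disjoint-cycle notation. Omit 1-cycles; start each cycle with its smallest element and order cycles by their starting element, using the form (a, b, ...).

First write s in disjoint cycles: (1, 4, 5, 2).
Reversing each cycle (and rotating so the smallest element leads) gives s⁻¹ = (1, 2, 5, 4).

(1, 2, 5, 4)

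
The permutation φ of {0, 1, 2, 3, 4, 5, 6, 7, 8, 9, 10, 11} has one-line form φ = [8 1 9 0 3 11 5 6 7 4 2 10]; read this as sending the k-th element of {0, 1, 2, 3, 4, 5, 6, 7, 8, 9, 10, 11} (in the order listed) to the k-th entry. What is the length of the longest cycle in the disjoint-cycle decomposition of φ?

11

Decomposing into disjoint cycles gives (0 8 7 6 5 11 10 2 9 4 3); the longest has length 11.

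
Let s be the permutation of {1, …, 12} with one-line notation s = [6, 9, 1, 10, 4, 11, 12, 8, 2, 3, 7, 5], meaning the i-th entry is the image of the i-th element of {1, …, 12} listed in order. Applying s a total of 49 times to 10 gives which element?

11

Tracing 10 → 3 → … returns to 10 after 9 steps, so 10 lies in a 9-cycle (1, 6, 11, 7, 12, 5, 4, 10, 3).
Since the cycle has length 9, s^49 acts on it the same as s^4 (49 mod 9 = 4).
Advancing 4 steps from 10: 10 → 3 → 1 → 6 → 11.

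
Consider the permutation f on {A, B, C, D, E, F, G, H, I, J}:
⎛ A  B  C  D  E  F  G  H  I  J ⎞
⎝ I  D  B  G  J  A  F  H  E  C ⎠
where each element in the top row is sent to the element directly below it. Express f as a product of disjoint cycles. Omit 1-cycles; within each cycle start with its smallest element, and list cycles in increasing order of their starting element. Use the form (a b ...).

From A: A → I → E → J → C → B → D → G → F → A, closing the cycle (A I E J C B D G F).
Continuing from each remaining unvisited element yields (A I E J C B D G F).

(A I E J C B D G F)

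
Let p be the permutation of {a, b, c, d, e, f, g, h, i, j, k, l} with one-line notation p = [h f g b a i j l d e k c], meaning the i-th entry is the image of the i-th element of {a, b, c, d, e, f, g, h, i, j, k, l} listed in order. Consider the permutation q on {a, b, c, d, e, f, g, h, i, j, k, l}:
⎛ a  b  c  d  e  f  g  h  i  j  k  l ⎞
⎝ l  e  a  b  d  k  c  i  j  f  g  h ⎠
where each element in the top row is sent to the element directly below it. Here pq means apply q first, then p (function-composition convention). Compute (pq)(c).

h

q(c) = a, then p(a) = h; composing gives (pq)(c) = h.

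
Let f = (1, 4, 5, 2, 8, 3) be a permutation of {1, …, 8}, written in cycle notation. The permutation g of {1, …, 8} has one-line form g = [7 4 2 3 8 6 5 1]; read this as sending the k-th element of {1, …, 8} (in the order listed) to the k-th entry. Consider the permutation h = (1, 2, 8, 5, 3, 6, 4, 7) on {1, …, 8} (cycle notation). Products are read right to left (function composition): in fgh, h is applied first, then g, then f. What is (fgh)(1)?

5

Apply the permutations in order: h(1) = 2, then g(2) = 4, then f(4) = 5. So (fgh)(1) = 5.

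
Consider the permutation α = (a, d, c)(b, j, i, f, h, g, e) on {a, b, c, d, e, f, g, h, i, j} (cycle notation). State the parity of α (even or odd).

even

The cycle lengths are 7, 3.
A cycle of length ℓ contributes ℓ−1 transpositions, so α is a product of 6 + 2 = 8 transpositions — even.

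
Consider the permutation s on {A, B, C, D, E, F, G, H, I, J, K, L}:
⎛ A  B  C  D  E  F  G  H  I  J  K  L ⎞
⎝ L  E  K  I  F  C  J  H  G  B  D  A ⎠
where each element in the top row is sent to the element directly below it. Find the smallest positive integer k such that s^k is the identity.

18

Decomposing into disjoint cycles gives cycle lengths 9, 2, 1.
Since disjoint cycles commute, ord(s) = lcm(9, 2) = 18.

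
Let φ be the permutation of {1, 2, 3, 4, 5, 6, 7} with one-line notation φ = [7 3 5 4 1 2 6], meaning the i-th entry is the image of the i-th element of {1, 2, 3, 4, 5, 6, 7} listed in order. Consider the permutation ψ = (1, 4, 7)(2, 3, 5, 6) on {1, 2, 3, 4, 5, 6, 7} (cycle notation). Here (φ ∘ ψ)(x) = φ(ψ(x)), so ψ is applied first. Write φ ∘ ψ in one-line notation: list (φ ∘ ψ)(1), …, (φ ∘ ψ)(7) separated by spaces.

(φ ∘ ψ)(x) = φ(ψ(x)). Computing each image: φ(ψ(1)) = φ(4) = 4, φ(ψ(2)) = φ(3) = 5, φ(ψ(3)) = φ(5) = 1, φ(ψ(4)) = φ(7) = 6, φ(ψ(5)) = φ(6) = 2, φ(ψ(6)) = φ(2) = 3, φ(ψ(7)) = φ(1) = 7.
Hence φ ∘ ψ = [4 5 1 6 2 3 7].

4 5 1 6 2 3 7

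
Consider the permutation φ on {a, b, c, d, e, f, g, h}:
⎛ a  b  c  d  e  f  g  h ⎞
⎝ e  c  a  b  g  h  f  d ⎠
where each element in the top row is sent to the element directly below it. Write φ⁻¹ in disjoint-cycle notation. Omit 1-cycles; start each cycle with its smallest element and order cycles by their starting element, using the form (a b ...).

First write φ in disjoint cycles: (a e g f h d b c).
The inverse reverses every cycle; in canonical form, φ⁻¹ = (a c b d h f g e).

(a c b d h f g e)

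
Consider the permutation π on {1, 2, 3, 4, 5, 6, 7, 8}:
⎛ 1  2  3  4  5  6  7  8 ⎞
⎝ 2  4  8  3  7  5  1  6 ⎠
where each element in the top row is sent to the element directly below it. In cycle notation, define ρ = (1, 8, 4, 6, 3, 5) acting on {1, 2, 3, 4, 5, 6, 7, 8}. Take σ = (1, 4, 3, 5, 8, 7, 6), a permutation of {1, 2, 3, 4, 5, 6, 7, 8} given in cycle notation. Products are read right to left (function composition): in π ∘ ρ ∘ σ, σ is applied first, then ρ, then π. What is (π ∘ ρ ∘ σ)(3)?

Chase 3: σ(3) = 5; ρ(5) = 1; π(1) = 2. Hence (π ∘ ρ ∘ σ)(3) = 2.

2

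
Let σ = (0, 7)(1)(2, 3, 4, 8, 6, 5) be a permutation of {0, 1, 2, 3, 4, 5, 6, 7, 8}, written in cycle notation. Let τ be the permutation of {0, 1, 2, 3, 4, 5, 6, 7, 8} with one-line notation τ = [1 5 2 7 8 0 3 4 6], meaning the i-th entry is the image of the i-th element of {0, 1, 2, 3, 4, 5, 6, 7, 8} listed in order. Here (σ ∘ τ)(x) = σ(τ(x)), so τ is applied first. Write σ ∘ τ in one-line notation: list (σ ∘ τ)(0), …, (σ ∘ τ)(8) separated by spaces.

(σ ∘ τ)(x) = σ(τ(x)). Computing each image: σ(τ(0)) = σ(1) = 1, σ(τ(1)) = σ(5) = 2, σ(τ(2)) = σ(2) = 3, σ(τ(3)) = σ(7) = 0, σ(τ(4)) = σ(8) = 6, σ(τ(5)) = σ(0) = 7, σ(τ(6)) = σ(3) = 4, σ(τ(7)) = σ(4) = 8, σ(τ(8)) = σ(6) = 5.
Hence σ ∘ τ = [1 2 3 0 6 7 4 8 5].

1 2 3 0 6 7 4 8 5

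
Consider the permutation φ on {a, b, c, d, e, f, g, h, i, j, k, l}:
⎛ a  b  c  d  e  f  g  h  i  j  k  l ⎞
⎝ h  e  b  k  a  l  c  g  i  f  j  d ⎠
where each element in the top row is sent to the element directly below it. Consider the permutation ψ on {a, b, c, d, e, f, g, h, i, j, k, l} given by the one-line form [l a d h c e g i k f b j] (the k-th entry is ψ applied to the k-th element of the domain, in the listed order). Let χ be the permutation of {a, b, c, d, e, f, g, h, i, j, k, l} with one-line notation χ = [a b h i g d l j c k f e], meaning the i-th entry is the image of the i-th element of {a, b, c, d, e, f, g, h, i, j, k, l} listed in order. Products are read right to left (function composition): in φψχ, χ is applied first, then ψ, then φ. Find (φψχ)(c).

i

Chase c: χ(c) = h; ψ(h) = i; φ(i) = i. Hence (φψχ)(c) = i.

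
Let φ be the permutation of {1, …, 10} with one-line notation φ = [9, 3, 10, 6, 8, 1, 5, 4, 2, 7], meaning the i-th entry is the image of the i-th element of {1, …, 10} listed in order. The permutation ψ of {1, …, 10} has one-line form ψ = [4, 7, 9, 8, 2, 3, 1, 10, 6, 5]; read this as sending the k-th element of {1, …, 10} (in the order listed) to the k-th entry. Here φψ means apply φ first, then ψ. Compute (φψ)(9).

φ(9) = 2, then ψ(2) = 7; composing gives (φψ)(9) = 7.

7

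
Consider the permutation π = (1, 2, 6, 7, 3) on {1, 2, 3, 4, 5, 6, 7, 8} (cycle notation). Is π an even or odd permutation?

even

The cycle lengths are 5, 1, 1, 1.
A cycle is odd iff its length is even; π has 0 even-length cycles, so sgn(π) = (−1)^0 and π is even.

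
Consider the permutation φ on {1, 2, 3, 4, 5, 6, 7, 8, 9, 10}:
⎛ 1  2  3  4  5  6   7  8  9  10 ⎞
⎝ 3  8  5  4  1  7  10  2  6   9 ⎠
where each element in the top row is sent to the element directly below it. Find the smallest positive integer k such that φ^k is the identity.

Writing φ as disjoint cycles, the cycle lengths are 4, 3, 2, 1.
The order of φ is the least common multiple of its cycle lengths: lcm(4, 3, 2) = 12.

12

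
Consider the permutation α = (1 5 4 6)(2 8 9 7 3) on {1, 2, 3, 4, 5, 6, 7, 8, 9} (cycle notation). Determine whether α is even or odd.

odd

The cycle lengths are 5, 4.
A cycle is odd iff its length is even; α has 1 even-length cycle, so sgn(α) = (−1)^1 and α is odd.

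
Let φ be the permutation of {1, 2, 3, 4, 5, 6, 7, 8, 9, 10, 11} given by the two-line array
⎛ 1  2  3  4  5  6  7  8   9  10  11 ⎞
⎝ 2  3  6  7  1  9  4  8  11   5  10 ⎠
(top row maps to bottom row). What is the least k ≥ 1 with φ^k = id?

Writing φ as disjoint cycles, the cycle lengths are 8, 2, 1.
The order is lcm(8, 2) = 8.

8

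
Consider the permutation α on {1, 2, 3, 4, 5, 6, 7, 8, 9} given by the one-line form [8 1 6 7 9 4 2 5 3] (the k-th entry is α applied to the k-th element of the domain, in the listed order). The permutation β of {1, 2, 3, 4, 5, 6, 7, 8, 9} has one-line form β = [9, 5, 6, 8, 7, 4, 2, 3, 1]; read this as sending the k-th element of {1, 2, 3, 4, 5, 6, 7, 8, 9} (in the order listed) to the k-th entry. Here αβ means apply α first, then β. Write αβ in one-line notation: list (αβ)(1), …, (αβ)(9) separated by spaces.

Chase each element through α then β: 1 → 8 → 3; 2 → 1 → 9; 3 → 6 → 4; 4 → 7 → 2; 5 → 9 → 1; 6 → 4 → 8; 7 → 2 → 5; 8 → 5 → 7; 9 → 3 → 6.
Collecting the images, αβ = [3 9 4 2 1 8 5 7 6].

3 9 4 2 1 8 5 7 6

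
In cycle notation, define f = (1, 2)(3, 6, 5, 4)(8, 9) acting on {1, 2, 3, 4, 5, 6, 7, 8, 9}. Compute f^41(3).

6

3 lies in the 4-cycle (3, 6, 5, 4).
Powers repeat with period 4 on this cycle, and 41 mod 4 = 1, so f^41(3) = f^1(3).
Stepping 1 place around the cycle: 3 → 6.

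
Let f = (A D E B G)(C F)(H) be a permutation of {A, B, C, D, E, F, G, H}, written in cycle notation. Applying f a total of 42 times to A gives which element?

E

A lies in the 5-cycle (A D E B G).
Since the cycle has length 5, f^42 acts on it the same as f^2 (42 mod 5 = 2).
Advancing 2 steps from A: A → D → E.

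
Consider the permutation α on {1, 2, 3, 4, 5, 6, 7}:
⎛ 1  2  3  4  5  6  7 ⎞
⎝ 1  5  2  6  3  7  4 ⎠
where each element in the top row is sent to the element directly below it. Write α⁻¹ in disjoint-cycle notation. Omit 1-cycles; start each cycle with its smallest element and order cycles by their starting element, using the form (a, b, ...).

The cycle decomposition of α is (2, 5, 3)(4, 6, 7).
Reversing each cycle (and rotating so the smallest element leads) gives α⁻¹ = (2, 3, 5)(4, 7, 6).

(2, 3, 5)(4, 7, 6)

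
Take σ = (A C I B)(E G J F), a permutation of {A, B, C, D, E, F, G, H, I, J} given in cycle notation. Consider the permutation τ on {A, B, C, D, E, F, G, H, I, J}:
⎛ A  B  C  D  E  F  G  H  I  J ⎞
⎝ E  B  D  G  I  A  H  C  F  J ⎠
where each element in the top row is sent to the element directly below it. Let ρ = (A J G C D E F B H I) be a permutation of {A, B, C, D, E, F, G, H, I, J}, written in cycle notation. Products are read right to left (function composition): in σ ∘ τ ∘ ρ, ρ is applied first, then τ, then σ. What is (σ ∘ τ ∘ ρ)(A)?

(σ ∘ τ ∘ ρ)(A) = σ(τ(ρ(A))). ρ(A) = J, then τ(J) = J, then σ(J) = F, so the result is F.

F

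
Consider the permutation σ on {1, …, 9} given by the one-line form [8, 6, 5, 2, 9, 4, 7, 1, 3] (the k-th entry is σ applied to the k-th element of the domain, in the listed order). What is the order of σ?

Decomposing into disjoint cycles gives cycle lengths 3, 3, 2, 1.
Since disjoint cycles commute, ord(σ) = lcm(3, 3, 2) = 6.

6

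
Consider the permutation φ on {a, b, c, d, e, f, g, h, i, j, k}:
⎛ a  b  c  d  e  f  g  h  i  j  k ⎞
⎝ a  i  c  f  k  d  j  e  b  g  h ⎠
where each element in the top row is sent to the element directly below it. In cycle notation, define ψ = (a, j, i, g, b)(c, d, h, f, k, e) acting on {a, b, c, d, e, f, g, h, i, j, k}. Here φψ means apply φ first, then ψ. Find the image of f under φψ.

h

First apply φ: φ(f) = d, then ψ(d) = h. Thus (φψ)(f) = h.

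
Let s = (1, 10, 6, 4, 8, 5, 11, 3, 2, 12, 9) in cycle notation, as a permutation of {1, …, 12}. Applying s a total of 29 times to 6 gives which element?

6 lies in the 11-cycle (1, 10, 6, 4, 8, 5, 11, 3, 2, 12, 9).
On an 11-cycle, s^11 is the identity, so s^29 = s^7 there (29 ≡ 7 mod 11).
Stepping 7 places around the cycle: 6 → 4 → 8 → 5 → 11 → 3 → 2 → 12.

12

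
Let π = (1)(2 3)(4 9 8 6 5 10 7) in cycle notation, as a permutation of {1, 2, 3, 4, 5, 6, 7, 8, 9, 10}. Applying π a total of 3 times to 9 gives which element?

5

9 lies in the 7-cycle (4 9 8 6 5 10 7).
Advancing 3 steps from 9: 9 → 8 → 6 → 5.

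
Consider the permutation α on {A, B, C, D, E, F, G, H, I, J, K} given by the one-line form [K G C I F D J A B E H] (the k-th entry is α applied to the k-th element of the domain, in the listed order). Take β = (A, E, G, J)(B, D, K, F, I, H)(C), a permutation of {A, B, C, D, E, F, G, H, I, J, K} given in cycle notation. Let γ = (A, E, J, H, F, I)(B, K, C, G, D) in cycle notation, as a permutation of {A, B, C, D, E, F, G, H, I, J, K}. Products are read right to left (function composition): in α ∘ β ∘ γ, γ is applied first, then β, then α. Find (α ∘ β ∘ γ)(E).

(α ∘ β ∘ γ)(E) = α(β(γ(E))). γ(E) = J, then β(J) = A, then α(A) = K, so the result is K.

K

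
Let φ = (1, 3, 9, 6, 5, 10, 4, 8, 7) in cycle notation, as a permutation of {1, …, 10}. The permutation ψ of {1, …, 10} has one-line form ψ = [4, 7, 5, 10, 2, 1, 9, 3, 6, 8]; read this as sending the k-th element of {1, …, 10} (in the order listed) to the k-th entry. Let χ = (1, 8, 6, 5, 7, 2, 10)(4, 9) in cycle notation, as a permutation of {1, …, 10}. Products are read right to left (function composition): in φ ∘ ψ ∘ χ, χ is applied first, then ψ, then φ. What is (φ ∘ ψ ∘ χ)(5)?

Apply the permutations in order: χ(5) = 7, then ψ(7) = 9, then φ(9) = 6. So (φ ∘ ψ ∘ χ)(5) = 6.

6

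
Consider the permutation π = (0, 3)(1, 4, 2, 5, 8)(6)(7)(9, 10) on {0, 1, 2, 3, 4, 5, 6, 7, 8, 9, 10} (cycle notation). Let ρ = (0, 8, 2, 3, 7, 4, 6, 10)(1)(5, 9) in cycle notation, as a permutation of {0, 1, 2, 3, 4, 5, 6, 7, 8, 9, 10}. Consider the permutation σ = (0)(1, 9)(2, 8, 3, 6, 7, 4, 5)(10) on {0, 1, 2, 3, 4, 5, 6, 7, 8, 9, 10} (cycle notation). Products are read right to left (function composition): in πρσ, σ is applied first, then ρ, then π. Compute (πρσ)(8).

7

(πρσ)(8) = π(ρ(σ(8))). σ(8) = 3, then ρ(3) = 7, then π(7) = 7, so the result is 7.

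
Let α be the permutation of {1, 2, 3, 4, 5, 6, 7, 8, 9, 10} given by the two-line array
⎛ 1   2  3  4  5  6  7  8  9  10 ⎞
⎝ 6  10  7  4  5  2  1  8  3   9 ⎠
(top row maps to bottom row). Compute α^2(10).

Tracing 10 → 9 → … returns to 10 after 7 steps, so 10 lies in a 7-cycle (1 6 2 10 9 3 7).
Advancing 2 steps from 10: 10 → 9 → 3.

3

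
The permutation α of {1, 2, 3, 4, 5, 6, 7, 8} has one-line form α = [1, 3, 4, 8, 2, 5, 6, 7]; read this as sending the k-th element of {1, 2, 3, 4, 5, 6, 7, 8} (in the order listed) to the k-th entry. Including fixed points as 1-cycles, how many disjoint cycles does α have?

The cycle decomposition is (1)(2, 3, 4, 8, 7, 6, 5), which has 2 cycles (counting 1-cycles).

2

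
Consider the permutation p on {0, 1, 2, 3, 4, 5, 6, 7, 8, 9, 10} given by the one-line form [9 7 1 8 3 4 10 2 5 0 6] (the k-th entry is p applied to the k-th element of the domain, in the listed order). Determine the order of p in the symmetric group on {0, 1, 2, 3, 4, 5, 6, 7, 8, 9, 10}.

The disjoint-cycle form of p has cycle lengths 4, 3, 2, 2.
Since disjoint cycles commute, ord(p) = lcm(4, 3, 2, 2) = 12.

12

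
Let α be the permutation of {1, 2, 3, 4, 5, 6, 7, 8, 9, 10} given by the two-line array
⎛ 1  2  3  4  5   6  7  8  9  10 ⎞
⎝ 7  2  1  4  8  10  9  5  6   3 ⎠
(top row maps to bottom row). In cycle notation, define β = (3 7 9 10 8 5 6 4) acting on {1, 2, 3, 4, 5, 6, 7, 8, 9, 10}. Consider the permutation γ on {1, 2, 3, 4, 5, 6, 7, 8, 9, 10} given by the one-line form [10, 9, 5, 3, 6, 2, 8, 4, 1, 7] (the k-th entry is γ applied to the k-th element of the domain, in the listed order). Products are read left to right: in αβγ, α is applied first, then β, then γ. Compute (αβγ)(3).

Chase 3: α(3) = 1; β(1) = 1; γ(1) = 10. Hence (αβγ)(3) = 10.

10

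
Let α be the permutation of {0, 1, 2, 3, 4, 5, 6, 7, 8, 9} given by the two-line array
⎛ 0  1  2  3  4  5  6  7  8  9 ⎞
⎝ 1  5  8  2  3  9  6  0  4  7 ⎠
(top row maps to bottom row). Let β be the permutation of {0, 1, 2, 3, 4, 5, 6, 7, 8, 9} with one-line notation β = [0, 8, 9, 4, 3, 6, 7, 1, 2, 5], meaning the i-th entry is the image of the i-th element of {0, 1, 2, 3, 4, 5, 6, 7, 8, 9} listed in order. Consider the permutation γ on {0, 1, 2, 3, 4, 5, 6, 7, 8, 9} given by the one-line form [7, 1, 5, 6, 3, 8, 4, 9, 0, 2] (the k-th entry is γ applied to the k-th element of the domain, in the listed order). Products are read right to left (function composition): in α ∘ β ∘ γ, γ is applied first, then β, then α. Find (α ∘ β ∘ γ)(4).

3

(α ∘ β ∘ γ)(4) = α(β(γ(4))). γ(4) = 3, then β(3) = 4, then α(4) = 3, so the result is 3.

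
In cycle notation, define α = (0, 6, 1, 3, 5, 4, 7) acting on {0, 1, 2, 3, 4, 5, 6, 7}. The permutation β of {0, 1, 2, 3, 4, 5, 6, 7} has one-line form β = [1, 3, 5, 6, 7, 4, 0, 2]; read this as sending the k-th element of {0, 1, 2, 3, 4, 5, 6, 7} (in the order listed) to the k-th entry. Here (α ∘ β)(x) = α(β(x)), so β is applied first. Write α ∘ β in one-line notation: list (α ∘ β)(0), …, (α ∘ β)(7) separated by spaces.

3 5 4 1 0 7 6 2

(α ∘ β)(x) = α(β(x)). Computing each image: α(β(0)) = α(1) = 3, α(β(1)) = α(3) = 5, α(β(2)) = α(5) = 4, α(β(3)) = α(6) = 1, α(β(4)) = α(7) = 0, α(β(5)) = α(4) = 7, α(β(6)) = α(0) = 6, α(β(7)) = α(2) = 2.
Hence α ∘ β = [3 5 4 1 0 7 6 2].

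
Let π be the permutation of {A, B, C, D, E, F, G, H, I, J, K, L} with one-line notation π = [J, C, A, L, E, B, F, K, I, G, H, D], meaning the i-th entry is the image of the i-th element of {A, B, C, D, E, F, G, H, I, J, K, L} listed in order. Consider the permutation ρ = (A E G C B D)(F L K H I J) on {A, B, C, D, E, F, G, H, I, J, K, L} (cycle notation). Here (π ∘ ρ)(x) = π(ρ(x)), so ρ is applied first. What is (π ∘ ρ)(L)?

H

ρ(L) = K, then π(K) = H; composing gives (π ∘ ρ)(L) = H.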